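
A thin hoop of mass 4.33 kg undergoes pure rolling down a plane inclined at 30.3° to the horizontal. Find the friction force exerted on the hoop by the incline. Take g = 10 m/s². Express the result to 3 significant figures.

Here I = MR², so the shape factor k = I/(MR²) = 1.
Along the incline Mg sinθ − f = Ma, and torque about the center fR = Iα = kMR²(a/R) gives f = kMa.
Combining, a = g sinθ/(1+k) and f = kMa = kMg sinθ/(1+k).
f = 1 × 4.33 × 10 × sin30.3° / 2 ≈ 10.9 N.

f ≈ 10.9 N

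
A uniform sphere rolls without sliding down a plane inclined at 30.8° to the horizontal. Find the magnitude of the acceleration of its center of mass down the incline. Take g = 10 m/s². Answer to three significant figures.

a ≈ 3.66 m/s²

For this body I = (2/5)MR², i.e. k = I/(MR²) = 0.4.
Newton's second law down the slope: Mg sinθ − f = Ma. The torque equation fR = Iα (with α = a/R) gives f = kMa.
Eliminating f: Mg sinθ = (1+k)Ma, so a = g sinθ/(1+k) = 10 × sin30.8° / 1.4 ≈ 3.66 m/s².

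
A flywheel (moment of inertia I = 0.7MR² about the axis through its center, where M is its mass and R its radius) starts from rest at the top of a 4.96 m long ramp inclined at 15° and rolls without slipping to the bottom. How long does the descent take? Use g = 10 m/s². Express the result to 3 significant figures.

With I = 0.7MR², the ratio k = I/(MR²) is 0.7.
Along the incline Mg sinθ − f = Ma, and torque about the center fR = Iα = kMR²(a/R) gives f = kMa.
Hence a = g sinθ/(1+k) = 10×sin15°/1.7 = 1.522 m/s².
Starting from rest, L = ½at², so t = √(2L/a) = √(2×4.96/1.522) ≈ 2.55 s.

t ≈ 2.55 s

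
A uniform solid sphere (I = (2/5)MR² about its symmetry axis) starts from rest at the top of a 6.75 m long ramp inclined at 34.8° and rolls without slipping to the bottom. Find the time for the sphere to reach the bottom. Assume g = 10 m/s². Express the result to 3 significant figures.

t ≈ 1.82 s

With I = (2/5)MR², the ratio k = I/(MR²) is 0.4.
Along the incline Mg sinθ − f = Ma, and torque about the center fR = Iα = kMR²(a/R) gives f = kMa.
Hence a = g sinθ/(1+k) = 10×sin34.8°/1.4 = 4.077 m/s².
With constant a from rest, t = √(2L/a) = √(2·6.75/4.077) ≈ 1.82 s.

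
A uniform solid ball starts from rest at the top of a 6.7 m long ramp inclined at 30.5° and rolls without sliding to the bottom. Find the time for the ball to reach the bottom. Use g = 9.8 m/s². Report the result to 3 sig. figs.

For this body I = (2/5)MR², i.e. k = I/(MR²) = 0.4.
Along the incline Mg sinθ − f = Ma, and torque about the center fR = Iα = kMR²(a/R) gives f = kMa.
Hence a = g sinθ/(1+k) = 9.8×sin30.5°/1.4 = 3.553 m/s².
With constant a from rest, t = √(2L/a) = √(2·6.7/3.553) ≈ 1.94 s.

t ≈ 1.94 s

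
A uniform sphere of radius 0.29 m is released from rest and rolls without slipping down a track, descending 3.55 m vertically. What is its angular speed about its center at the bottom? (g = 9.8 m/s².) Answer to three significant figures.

ω ≈ 24.3 rad/s

The moment of inertia is (2/5)MR², giving k ≡ I/(MR²) = 0.4.
Pure rolling means v = ωR; then KE = ½Mv² + ½I(v/R)² = ½(1+k)Mv² = (7/10)Mv².
Energy conservation Mgh = ½(1+k)Mv² gives v = √(2gh/(1+k)) = √(2 × 9.8 × 3.55 / 1.4) = 7.05 m/s.
Then ω = v/R = 7.05 / 0.29 ≈ 24.3 rad/s.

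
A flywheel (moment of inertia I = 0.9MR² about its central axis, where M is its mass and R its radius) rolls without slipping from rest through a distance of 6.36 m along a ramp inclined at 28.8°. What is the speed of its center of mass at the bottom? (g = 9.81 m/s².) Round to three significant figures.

v ≈ 5.62 m/s

For this body I = 0.9MR², i.e. k = I/(MR²) = 0.9.
The rolling condition ω = v/R makes the rotational term ½I(v/R)² = ½kMv², so KE_total = ½(1+k)Mv² = (19/20)Mv².
The vertical drop is h = L sinθ = 6.36 × sin28.8° = 3.064 m.
Energy conservation: Mgh = (19/20)Mv², so v = √(2gh/(1+k)) = √(2 × 9.81 × 3.064 / 1.9) ≈ 5.62 m/s.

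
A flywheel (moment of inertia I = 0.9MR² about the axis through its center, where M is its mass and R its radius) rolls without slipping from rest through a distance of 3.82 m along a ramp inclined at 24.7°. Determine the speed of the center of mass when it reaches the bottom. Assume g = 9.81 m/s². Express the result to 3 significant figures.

v ≈ 4.06 m/s

The moment of inertia is 0.9MR², giving k ≡ I/(MR²) = 0.9.
Rolling without slipping gives ω = v/R, so the total kinetic energy is ½Mv² + ½Iω² = ½(1+k)Mv² = (19/20)Mv².
The vertical drop is h = L sinθ = 3.82 × sin24.7° = 1.596 m.
Energy conservation: Mgh = (19/20)Mv², so v = √(2gh/(1+k)) = √(2 × 9.81 × 1.596 / 1.9) ≈ 4.06 m/s.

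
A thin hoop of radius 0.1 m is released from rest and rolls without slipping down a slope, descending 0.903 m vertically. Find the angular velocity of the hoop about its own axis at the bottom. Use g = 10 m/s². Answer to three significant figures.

With I = MR², the ratio k = I/(MR²) is 1.
Pure rolling means v = ωR; then KE = ½Mv² + ½I(v/R)² = ½(1+k)Mv² = Mv².
Energy conservation Mgh = ½(1+k)Mv² gives v = √(2gh/(1+k)) = √(2 × 10 × 0.903 / 2) = 3.005 m/s.
The angular speed follows from ω = v/R = 3.005/0.1 ≈ 30.0 rad/s.

ω ≈ 30.0 rad/s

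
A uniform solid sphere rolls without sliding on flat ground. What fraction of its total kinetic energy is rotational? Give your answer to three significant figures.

fraction ≈ 0.286

With I = (2/5)MR², the ratio k = I/(MR²) is 0.4.
With ω = v/R, KE_trans = ½Mv² and KE_rot = ½Iω² = ½kMv², so KE_total = ½(1+k)Mv².
The rotational fraction is therefore k/(1+k) = 0.4/1.4 ≈ 0.286.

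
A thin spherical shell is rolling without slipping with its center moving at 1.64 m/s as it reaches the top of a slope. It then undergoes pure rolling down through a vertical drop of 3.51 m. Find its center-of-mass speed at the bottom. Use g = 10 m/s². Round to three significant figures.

The moment of inertia is (2/3)MR², giving k ≡ I/(MR²) = 2/3.
Since it rolls without slipping, ω = v/R and KE = ½Mv² + ½Iω² = ½(1+k)Mv² = (5/6)Mv².
Energy conservation: (5/6)Mv₀² + Mgh = (5/6)Mv², so v² = v₀² + 2gh/(1+k).
v = √(1.64² + 2×10×3.51/1.667) = √44.81 ≈ 6.69 m/s.

v ≈ 6.69 m/s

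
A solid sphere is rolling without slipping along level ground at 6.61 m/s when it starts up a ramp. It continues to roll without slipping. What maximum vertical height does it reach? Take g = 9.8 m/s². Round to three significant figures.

h ≈ 3.12 m

The moment of inertia is (2/5)MR², giving k ≡ I/(MR²) = 0.4.
The rolling condition ω = v/R makes the rotational term ½I(v/R)² = ½kMv², so KE_total = ½(1+k)Mv² = (7/10)Mv².
At the top the kinetic energy is zero, so (7/10)Mv₀² = Mgh.
Thus h = (1+k)v₀²/(2g) = 1.4 × 6.61² / (2 × 9.8) ≈ 3.12 m.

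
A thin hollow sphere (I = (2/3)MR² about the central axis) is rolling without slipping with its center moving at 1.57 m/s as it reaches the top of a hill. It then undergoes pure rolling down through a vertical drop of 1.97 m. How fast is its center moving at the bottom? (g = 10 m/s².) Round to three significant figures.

v ≈ 5.11 m/s

Here I = (2/3)MR², so the shape factor k = I/(MR²) = 2/3.
Pure rolling means v = ωR; then KE = ½Mv² + ½I(v/R)² = ½(1+k)Mv² = (5/6)Mv².
Conserving energy between top and bottom: (5/6)Mv² = (5/6)Mv₀² + Mgh, hence v² = v₀² + 2gh/(1+k).
v = √(1.57² + 2×10×1.97/1.667) = √26.1 ≈ 5.11 m/s.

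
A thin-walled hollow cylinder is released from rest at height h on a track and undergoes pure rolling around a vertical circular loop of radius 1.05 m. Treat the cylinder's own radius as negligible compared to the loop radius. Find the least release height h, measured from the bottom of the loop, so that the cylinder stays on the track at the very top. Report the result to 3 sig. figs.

h_min ≈ 3.15 m

The moment of inertia is MR², giving k ≡ I/(MR²) = 1.
At the top of the loop, the minimum-contact condition is Mg = Mv_top²/r, so v_top² = gr.
With ω = v/R, the kinetic energy at speed v is ½(1+k)Mv² = Mv².
Energy conservation from release (height h) to the top (height 2r): Mgh = Mg(2r) + M·gr.
Thus h_min = 2r + (1+k)r/2 = r(2 + 2/2) = 1.05 × 3 ≈ 3.15 m.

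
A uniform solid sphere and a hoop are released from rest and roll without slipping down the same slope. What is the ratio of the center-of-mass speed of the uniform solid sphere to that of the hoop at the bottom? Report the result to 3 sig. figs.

v_ratio ≈ 1.20

Each satisfies Mgh = ½(1+k)Mv² with k = I/(MR²), so v ∝ 1/√(1+k).
For the uniform solid sphere k = 0.4; for the hoop k = 1.
v₁/v₂ = √((1+k₂)/(1+k₁)) = √(2/1.4) ≈ 1.20.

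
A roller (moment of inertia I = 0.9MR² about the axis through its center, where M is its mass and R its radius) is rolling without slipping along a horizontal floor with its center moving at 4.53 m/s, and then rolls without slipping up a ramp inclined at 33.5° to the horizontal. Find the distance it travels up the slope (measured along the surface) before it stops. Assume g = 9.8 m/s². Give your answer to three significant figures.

d ≈ 3.60 m

With I = 0.9MR², the ratio k = I/(MR²) is 0.9.
Since it rolls without slipping, ω = v/R and KE = ½Mv² + ½Iω² = ½(1+k)Mv² = (19/20)Mv².
Setting this equal to Mgh gives the vertical rise h = (1+k)v₀²/(2g) = 1.9×4.53²/(2×9.8) = 1.989 m.
The distance along the slope is d = h/sinθ = 1.989/sin33.5° ≈ 3.60 m.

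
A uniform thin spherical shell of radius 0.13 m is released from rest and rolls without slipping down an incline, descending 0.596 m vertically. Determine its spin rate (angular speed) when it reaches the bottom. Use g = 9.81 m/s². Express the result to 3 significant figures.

ω ≈ 20.4 rad/s

Here I = (2/3)MR², so the shape factor k = I/(MR²) = 2/3.
Rolling without slipping gives ω = v/R, so the total kinetic energy is ½Mv² + ½Iω² = ½(1+k)Mv² = (5/6)Mv².
Energy conservation Mgh = ½(1+k)Mv² gives v = √(2gh/(1+k)) = √(2 × 9.81 × 0.596 / 1.667) = 2.649 m/s.
Then ω = v/R = 2.649 / 0.13 ≈ 20.4 rad/s.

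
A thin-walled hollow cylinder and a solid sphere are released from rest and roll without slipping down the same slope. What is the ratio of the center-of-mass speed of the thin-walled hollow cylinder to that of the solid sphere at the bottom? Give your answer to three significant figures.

Each satisfies Mgh = ½(1+k)Mv² with k = I/(MR²), so v ∝ 1/√(1+k).
For the thin-walled hollow cylinder k = 1; for the solid sphere k = 0.4.
v₁/v₂ = √((1+k₂)/(1+k₁)) = √(1.4/2) ≈ 0.837.

v_ratio ≈ 0.837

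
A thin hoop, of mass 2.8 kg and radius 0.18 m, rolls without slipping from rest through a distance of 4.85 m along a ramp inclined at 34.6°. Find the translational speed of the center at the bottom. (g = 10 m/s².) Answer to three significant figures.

Here I = MR², so the shape factor k = I/(MR²) = 1.
The rolling condition ω = v/R makes the rotational term ½I(v/R)² = ½kMv², so KE_total = ½(1+k)Mv² = Mv².
The vertical drop is h = L sinθ = 4.85 × sin34.6° = 2.754 m.
Setting Mgh = Mv² gives v = √(2gh/(1+k)) = √(2·10·2.754/2) ≈ 5.25 m/s.

v ≈ 5.25 m/s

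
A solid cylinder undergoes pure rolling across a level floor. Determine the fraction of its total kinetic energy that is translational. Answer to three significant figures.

For this body I = (1/2)MR², i.e. k = I/(MR²) = 0.5.
Since ω = v/R, the translational part is ½Mv² and the rotational part is ½I(v/R)² = ½kMv²; the total is ½(1+k)Mv².
The translational fraction is therefore 1/(1+k) = 1/1.5 ≈ 0.667.

fraction ≈ 0.667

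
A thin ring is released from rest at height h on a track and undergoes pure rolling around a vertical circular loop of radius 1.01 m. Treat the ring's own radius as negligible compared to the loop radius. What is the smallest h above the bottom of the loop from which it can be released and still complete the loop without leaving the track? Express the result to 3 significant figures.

The moment of inertia is MR², giving k ≡ I/(MR²) = 1.
At the top, contact is just lost when gravity alone supplies the centripetal force: Mg = Mv_top²/r, i.e. v_top² = gr.
With ω = v/R, the kinetic energy at speed v is ½(1+k)Mv² = Mv².
Energy conservation from release (height h) to the top (height 2r): Mgh = Mg(2r) + M·gr.
Thus h_min = 2r + (1+k)r/2 = r(2 + 2/2) = 1.01 × 3 ≈ 3.03 m.

h_min ≈ 3.03 m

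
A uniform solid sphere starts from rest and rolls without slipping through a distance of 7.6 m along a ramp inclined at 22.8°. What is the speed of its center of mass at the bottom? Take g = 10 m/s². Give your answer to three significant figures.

With I = (2/5)MR², the ratio k = I/(MR²) is 0.4.
The rolling condition ω = v/R makes the rotational term ½I(v/R)² = ½kMv², so KE_total = ½(1+k)Mv² = (7/10)Mv².
The vertical drop is h = L sinθ = 7.6 × sin22.8° = 2.945 m.
Setting Mgh = (7/10)Mv² gives v = √(2gh/(1+k)) = √(2·10·2.945/1.4) ≈ 6.49 m/s.

v ≈ 6.49 m/s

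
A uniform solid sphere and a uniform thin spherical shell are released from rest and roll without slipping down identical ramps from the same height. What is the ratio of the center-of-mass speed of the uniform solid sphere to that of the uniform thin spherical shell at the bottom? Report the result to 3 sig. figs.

v_ratio ≈ 1.09

Each satisfies Mgh = ½(1+k)Mv² with k = I/(MR²), so v ∝ 1/√(1+k).
For the uniform solid sphere k = 0.4; for the uniform thin spherical shell k = 2/3.
v₁/v₂ = √((1+k₂)/(1+k₁)) = √(1.667/1.4) ≈ 1.09.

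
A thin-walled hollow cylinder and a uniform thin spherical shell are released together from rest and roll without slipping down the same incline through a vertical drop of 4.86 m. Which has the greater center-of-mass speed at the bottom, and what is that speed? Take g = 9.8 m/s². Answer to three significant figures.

For rolling without slipping, Mgh = ½(1+k)Mv² where k = I/(MR²), so v = √(2gh/(1+k)).
Thin-walled hollow cylinder: k = 1, giving v = √(2×9.8×4.86/2) = 6.901 m/s.
Uniform thin spherical shell: k = 2/3, giving v = √(2×9.8×4.86/1.667) = 7.56 m/s.
The smaller k wins: the uniform thin spherical shell, at ≈ 7.56 m/s.

the uniform thin spherical shell, at v ≈ 7.56 m/s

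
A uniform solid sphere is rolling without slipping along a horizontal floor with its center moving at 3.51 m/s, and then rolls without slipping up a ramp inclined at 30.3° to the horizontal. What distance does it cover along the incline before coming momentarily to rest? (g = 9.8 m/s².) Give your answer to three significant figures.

Here I = (2/5)MR², so the shape factor k = I/(MR²) = 0.4.
The rolling condition ω = v/R makes the rotational term ½I(v/R)² = ½kMv², so KE_total = ½(1+k)Mv² = (7/10)Mv².
Setting this equal to Mgh gives the vertical rise h = (1+k)v₀²/(2g) = 1.4×3.51²/(2×9.8) = 0.88 m.
Along the incline, d = h/sinθ = 0.88/sin30.3° ≈ 1.74 m.

d ≈ 1.74 m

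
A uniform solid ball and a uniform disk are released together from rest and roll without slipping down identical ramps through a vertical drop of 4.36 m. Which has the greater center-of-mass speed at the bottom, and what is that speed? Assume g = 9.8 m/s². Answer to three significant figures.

the uniform solid ball, at v ≈ 7.81 m/s

For rolling without slipping, Mgh = ½(1+k)Mv² where k = I/(MR²), so v = √(2gh/(1+k)).
Uniform solid ball: k = 0.4, giving v = √(2×9.8×4.36/1.4) = 7.813 m/s.
Uniform disk: k = 0.5, giving v = √(2×9.8×4.36/1.5) = 7.548 m/s.
The smaller k wins: the uniform solid ball, at ≈ 7.81 m/s.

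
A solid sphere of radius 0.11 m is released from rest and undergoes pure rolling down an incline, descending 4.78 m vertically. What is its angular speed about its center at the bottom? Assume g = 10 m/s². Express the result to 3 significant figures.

For this body I = (2/5)MR², i.e. k = I/(MR²) = 0.4.
Since it rolls without slipping, ω = v/R and KE = ½Mv² + ½Iω² = ½(1+k)Mv² = (7/10)Mv².
Energy conservation Mgh = ½(1+k)Mv² gives v = √(2gh/(1+k)) = √(2 × 10 × 4.78 / 1.4) = 8.264 m/s.
Then ω = v/R = 8.264 / 0.11 ≈ 75.1 rad/s.

ω ≈ 75.1 rad/s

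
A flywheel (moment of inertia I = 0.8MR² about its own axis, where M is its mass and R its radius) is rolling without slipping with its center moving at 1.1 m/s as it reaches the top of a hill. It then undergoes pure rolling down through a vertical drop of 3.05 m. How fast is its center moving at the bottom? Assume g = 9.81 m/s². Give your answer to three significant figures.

v ≈ 5.87 m/s

The moment of inertia is 0.8MR², giving k ≡ I/(MR²) = 0.8.
Rolling without slipping gives ω = v/R, so the total kinetic energy is ½Mv² + ½Iω² = ½(1+k)Mv² = (9/10)Mv².
Conserving energy between top and bottom: (9/10)Mv² = (9/10)Mv₀² + Mgh, hence v² = v₀² + 2gh/(1+k).
v = √(1.1² + 2×9.81×3.05/1.8) = √34.45 ≈ 5.87 m/s.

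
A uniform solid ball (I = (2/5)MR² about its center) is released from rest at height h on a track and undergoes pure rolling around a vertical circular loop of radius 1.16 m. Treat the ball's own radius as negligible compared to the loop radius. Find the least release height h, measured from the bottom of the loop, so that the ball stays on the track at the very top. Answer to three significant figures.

For this body I = (2/5)MR², i.e. k = I/(MR²) = 0.4.
At the top of the loop, the minimum-contact condition is Mg = Mv_top²/r, so v_top² = gr.
With ω = v/R, the kinetic energy at speed v is ½(1+k)Mv² = (7/10)Mv².
Energy conservation from release (height h) to the top (height 2r): Mgh = Mg(2r) + (7/10)M·gr.
Thus h_min = 2r + (1+k)r/2 = r(2 + 1.4/2) = 1.16 × 2.7 ≈ 3.13 m.

h_min ≈ 3.13 m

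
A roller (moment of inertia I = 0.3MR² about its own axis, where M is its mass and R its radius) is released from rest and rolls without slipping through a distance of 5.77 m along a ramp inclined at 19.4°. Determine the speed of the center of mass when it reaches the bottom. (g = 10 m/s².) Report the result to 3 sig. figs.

The moment of inertia is 0.3MR², giving k ≡ I/(MR²) = 0.3.
Rolling without slipping gives ω = v/R, so the total kinetic energy is ½Mv² + ½Iω² = ½(1+k)Mv² = (13/20)Mv².
The vertical drop is h = L sinθ = 5.77 × sin19.4° = 1.917 m.
Energy conservation: Mgh = (13/20)Mv², so v = √(2gh/(1+k)) = √(2 × 10 × 1.917 / 1.3) ≈ 5.43 m/s.

v ≈ 5.43 m/s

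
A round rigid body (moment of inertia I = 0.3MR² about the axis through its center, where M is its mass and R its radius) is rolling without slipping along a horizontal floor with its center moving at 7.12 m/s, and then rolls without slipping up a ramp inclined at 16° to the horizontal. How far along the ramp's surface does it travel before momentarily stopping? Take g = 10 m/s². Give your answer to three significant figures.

For this body I = 0.3MR², i.e. k = I/(MR²) = 0.3.
Since it rolls without slipping, ω = v/R and KE = ½Mv² + ½Iω² = ½(1+k)Mv² = (13/20)Mv².
Setting this equal to Mgh gives the vertical rise h = (1+k)v₀²/(2g) = 1.3×7.12²/(2×10) = 3.295 m.
The distance along the slope is d = h/sinθ = 3.295/sin16° ≈ 12.0 m.

d ≈ 12.0 m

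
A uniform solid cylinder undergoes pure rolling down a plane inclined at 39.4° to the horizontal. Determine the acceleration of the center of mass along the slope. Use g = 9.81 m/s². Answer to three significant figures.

For this body I = (1/2)MR², i.e. k = I/(MR²) = 0.5.
Newton's second law down the slope: Mg sinθ − f = Ma. The torque equation fR = Iα (with α = a/R) gives f = kMa.
Eliminating f: Mg sinθ = (1+k)Ma, so a = g sinθ/(1+k) = 9.81 × sin39.4° / 1.5 ≈ 4.15 m/s².

a ≈ 4.15 m/s²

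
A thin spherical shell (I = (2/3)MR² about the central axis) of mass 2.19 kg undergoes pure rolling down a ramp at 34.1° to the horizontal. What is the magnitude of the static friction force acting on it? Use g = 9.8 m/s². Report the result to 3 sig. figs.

f ≈ 4.81 N

For this body I = (2/3)MR², i.e. k = I/(MR²) = 2/3.
Translational: Mg sinθ − f = Ma. Rotational about the CM: fR = Iα = kMRa, so f = kMa.
Combining, a = g sinθ/(1+k) and f = kMa = kMg sinθ/(1+k).
f = (2/3) × 2.19 × 9.8 × sin34.1° / 1.667 ≈ 4.81 N.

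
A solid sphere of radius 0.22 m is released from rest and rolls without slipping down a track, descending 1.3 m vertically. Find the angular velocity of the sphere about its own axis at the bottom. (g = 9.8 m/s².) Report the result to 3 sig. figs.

ω ≈ 19.4 rad/s

Here I = (2/5)MR², so the shape factor k = I/(MR²) = 0.4.
Since it rolls without slipping, ω = v/R and KE = ½Mv² + ½Iω² = ½(1+k)Mv² = (7/10)Mv².
Energy conservation Mgh = ½(1+k)Mv² gives v = √(2gh/(1+k)) = √(2 × 9.8 × 1.3 / 1.4) = 4.266 m/s.
The angular speed follows from ω = v/R = 4.266/0.22 ≈ 19.4 rad/s.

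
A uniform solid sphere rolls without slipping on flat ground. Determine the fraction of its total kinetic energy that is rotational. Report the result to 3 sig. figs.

With I = (2/5)MR², the ratio k = I/(MR²) is 0.4.
Since ω = v/R, the translational part is ½Mv² and the rotational part is ½I(v/R)² = ½kMv²; the total is ½(1+k)Mv².
The rotational fraction is therefore k/(1+k) = 0.4/1.4 ≈ 0.286.

fraction ≈ 0.286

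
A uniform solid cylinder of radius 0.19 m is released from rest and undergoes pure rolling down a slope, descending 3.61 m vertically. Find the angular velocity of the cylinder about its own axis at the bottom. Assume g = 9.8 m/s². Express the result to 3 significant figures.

Here I = (1/2)MR², so the shape factor k = I/(MR²) = 0.5.
Since it rolls without slipping, ω = v/R and KE = ½Mv² + ½Iω² = ½(1+k)Mv² = (3/4)Mv².
Energy conservation Mgh = ½(1+k)Mv² gives v = √(2gh/(1+k)) = √(2 × 9.8 × 3.61 / 1.5) = 6.868 m/s.
Then ω = v/R = 6.868 / 0.19 ≈ 36.1 rad/s.

ω ≈ 36.1 rad/s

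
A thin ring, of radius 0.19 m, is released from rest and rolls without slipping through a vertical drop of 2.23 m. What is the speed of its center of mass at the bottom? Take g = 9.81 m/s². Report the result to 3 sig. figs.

v ≈ 4.68 m/s

For this body I = MR², i.e. k = I/(MR²) = 1.
Since it rolls without slipping, ω = v/R and KE = ½Mv² + ½Iω² = ½(1+k)Mv² = Mv².
Setting Mgh = Mv² gives v = √(2gh/(1+k)) = √(2·9.81·2.23/2) ≈ 4.68 m/s.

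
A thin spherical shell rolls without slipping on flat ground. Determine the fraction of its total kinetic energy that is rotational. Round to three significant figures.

For this body I = (2/3)MR², i.e. k = I/(MR²) = 2/3.
With ω = v/R, KE_trans = ½Mv² and KE_rot = ½Iω² = ½kMv², so KE_total = ½(1+k)Mv².
The rotational fraction is therefore k/(1+k) = (2/3)/1.667 ≈ 0.400.

fraction ≈ 0.400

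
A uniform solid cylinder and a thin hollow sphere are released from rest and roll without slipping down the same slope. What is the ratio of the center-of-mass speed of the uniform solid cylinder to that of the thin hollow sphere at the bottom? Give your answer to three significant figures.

v_ratio ≈ 1.05

Each satisfies Mgh = ½(1+k)Mv² with k = I/(MR²), so v ∝ 1/√(1+k).
For the uniform solid cylinder k = 0.5; for the thin hollow sphere k = 2/3.
v₁/v₂ = √((1+k₂)/(1+k₁)) = √(1.667/1.5) ≈ 1.05.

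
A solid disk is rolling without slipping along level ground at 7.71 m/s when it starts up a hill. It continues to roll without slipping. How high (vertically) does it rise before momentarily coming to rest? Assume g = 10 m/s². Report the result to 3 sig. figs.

The moment of inertia is (1/2)MR², giving k ≡ I/(MR²) = 0.5.
Rolling without slipping gives ω = v/R, so the total kinetic energy is ½Mv² + ½Iω² = ½(1+k)Mv² = (3/4)Mv².
At the top the kinetic energy is zero, so (3/4)Mv₀² = Mgh.
Thus h = (1+k)v₀²/(2g) = 1.5 × 7.71² / (2 × 10) ≈ 4.46 m.

h ≈ 4.46 m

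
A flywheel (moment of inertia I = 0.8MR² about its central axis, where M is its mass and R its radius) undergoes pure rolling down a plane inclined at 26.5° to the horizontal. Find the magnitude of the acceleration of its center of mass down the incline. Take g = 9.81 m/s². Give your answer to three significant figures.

a ≈ 2.43 m/s²

Here I = 0.8MR², so the shape factor k = I/(MR²) = 0.8.
Newton's second law down the slope: Mg sinθ − f = Ma. The torque equation fR = Iα (with α = a/R) gives f = kMa.
Eliminating f: Mg sinθ = (1+k)Ma, so a = g sinθ/(1+k) = 9.81 × sin26.5° / 1.8 ≈ 2.43 m/s².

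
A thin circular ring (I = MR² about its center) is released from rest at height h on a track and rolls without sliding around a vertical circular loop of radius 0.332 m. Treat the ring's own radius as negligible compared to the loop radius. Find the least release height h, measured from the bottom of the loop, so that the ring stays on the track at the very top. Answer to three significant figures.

With I = MR², the ratio k = I/(MR²) is 1.
At the top of the loop, the minimum-contact condition is Mg = Mv_top²/r, so v_top² = gr.
With ω = v/R, the kinetic energy at speed v is ½(1+k)Mv² = Mv².
Energy conservation from release (height h) to the top (height 2r): Mgh = Mg(2r) + M·gr.
Thus h_min = 2r + (1+k)r/2 = r(2 + 2/2) = 0.332 × 3 ≈ 0.996 m.

h_min ≈ 0.996 m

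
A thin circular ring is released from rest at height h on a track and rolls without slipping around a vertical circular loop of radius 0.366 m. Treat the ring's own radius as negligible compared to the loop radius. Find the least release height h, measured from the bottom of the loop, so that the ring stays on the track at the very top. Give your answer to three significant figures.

h_min ≈ 1.10 m

The moment of inertia is MR², giving k ≡ I/(MR²) = 1.
At the top of the loop, the minimum-contact condition is Mg = Mv_top²/r, so v_top² = gr.
With ω = v/R, the kinetic energy at speed v is ½(1+k)Mv² = Mv².
Energy conservation from release (height h) to the top (height 2r): Mgh = Mg(2r) + M·gr.
Thus h_min = 2r + (1+k)r/2 = r(2 + 2/2) = 0.366 × 3 ≈ 1.10 m.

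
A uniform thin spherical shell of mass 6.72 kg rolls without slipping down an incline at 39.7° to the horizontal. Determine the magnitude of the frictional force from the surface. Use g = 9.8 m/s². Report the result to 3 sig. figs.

f ≈ 16.8 N

With I = (2/3)MR², the ratio k = I/(MR²) is 2/3.
Along the incline Mg sinθ − f = Ma, and torque about the center fR = Iα = kMR²(a/R) gives f = kMa.
Combining, a = g sinθ/(1+k) and f = kMa = kMg sinθ/(1+k).
f = (2/3) × 6.72 × 9.8 × sin39.7° / 1.667 ≈ 16.8 N.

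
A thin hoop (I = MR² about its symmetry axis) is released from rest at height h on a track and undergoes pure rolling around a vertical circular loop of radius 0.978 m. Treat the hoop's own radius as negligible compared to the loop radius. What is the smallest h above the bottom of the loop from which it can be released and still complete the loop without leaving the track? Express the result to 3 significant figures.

The moment of inertia is MR², giving k ≡ I/(MR²) = 1.
At the top of the loop, the minimum-contact condition is Mg = Mv_top²/r, so v_top² = gr.
With ω = v/R, the kinetic energy at speed v is ½(1+k)Mv² = Mv².
Energy conservation from release (height h) to the top (height 2r): Mgh = Mg(2r) + M·gr.
Thus h_min = 2r + (1+k)r/2 = r(2 + 2/2) = 0.978 × 3 ≈ 2.93 m.

h_min ≈ 2.93 m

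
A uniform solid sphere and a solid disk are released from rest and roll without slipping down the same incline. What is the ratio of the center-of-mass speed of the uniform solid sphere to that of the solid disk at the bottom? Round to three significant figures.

v_ratio ≈ 1.04

Each satisfies Mgh = ½(1+k)Mv² with k = I/(MR²), so v ∝ 1/√(1+k).
For the uniform solid sphere k = 0.4; for the solid disk k = 0.5.
v₁/v₂ = √((1+k₂)/(1+k₁)) = √(1.5/1.4) ≈ 1.04.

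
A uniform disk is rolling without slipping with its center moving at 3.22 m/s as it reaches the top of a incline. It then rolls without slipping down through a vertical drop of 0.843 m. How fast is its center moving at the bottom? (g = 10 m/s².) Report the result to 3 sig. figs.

v ≈ 4.65 m/s

Here I = (1/2)MR², so the shape factor k = I/(MR²) = 0.5.
Rolling without slipping gives ω = v/R, so the total kinetic energy is ½Mv² + ½Iω² = ½(1+k)Mv² = (3/4)Mv².
Conserving energy between top and bottom: (3/4)Mv² = (3/4)Mv₀² + Mgh, hence v² = v₀² + 2gh/(1+k).
v = √(3.22² + 2×10×0.843/1.5) = √21.61 ≈ 4.65 m/s.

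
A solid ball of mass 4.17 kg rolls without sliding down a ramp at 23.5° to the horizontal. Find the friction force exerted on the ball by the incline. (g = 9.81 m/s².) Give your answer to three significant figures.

Here I = (2/5)MR², so the shape factor k = I/(MR²) = 0.4.
Translational: Mg sinθ − f = Ma. Rotational about the CM: fR = Iα = kMRa, so f = kMa.
Combining, a = g sinθ/(1+k) and f = kMa = kMg sinθ/(1+k).
f = 0.4 × 4.17 × 9.81 × sin23.5° / 1.4 ≈ 4.66 N.

f ≈ 4.66 N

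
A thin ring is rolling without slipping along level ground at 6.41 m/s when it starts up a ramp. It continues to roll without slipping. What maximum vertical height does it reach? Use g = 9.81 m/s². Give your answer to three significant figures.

Here I = MR², so the shape factor k = I/(MR²) = 1.
Rolling without slipping gives ω = v/R, so the total kinetic energy is ½Mv² + ½Iω² = ½(1+k)Mv² = Mv².
All of this converts to potential energy at the highest point: Mv₀² = Mgh.
Thus h = (1+k)v₀²/(2g) = 2 × 6.41² / (2 × 9.81) ≈ 4.19 m.

h ≈ 4.19 m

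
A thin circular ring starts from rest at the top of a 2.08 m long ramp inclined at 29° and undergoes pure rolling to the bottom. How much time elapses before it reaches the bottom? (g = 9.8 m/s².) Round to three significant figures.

For this body I = MR², i.e. k = I/(MR²) = 1.
Along the incline Mg sinθ − f = Ma, and torque about the center fR = Iα = kMR²(a/R) gives f = kMa.
Hence a = g sinθ/(1+k) = 9.8×sin29°/2 = 2.376 m/s².
Starting from rest, L = ½at², so t = √(2L/a) = √(2×2.08/2.376) ≈ 1.32 s.

t ≈ 1.32 s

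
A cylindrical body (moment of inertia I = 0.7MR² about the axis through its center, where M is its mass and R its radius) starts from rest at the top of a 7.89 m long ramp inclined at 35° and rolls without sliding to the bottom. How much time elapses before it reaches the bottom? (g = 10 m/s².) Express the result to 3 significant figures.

Here I = 0.7MR², so the shape factor k = I/(MR²) = 0.7.
Along the incline Mg sinθ − f = Ma, and torque about the center fR = Iα = kMR²(a/R) gives f = kMa.
Hence a = g sinθ/(1+k) = 10×sin35°/1.7 = 3.374 m/s².
With constant a from rest, t = √(2L/a) = √(2·7.89/3.374) ≈ 2.16 s.

t ≈ 2.16 s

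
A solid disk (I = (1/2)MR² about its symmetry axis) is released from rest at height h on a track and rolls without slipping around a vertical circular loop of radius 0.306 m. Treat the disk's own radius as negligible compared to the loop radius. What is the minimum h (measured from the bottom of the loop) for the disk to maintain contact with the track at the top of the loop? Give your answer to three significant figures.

For this body I = (1/2)MR², i.e. k = I/(MR²) = 0.5.
At the top, contact is just lost when gravity alone supplies the centripetal force: Mg = Mv_top²/r, i.e. v_top² = gr.
With ω = v/R, the kinetic energy at speed v is ½(1+k)Mv² = (3/4)Mv².
Energy conservation from release (height h) to the top (height 2r): Mgh = Mg(2r) + (3/4)M·gr.
Thus h_min = 2r + (1+k)r/2 = r(2 + 1.5/2) = 0.306 × 2.75 ≈ 0.842 m.

h_min ≈ 0.842 m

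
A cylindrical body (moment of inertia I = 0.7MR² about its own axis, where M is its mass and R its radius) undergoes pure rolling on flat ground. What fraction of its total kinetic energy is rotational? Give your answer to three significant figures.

fraction ≈ 0.412

For this body I = 0.7MR², i.e. k = I/(MR²) = 0.7.
With ω = v/R, KE_trans = ½Mv² and KE_rot = ½Iω² = ½kMv², so KE_total = ½(1+k)Mv².
The rotational fraction is therefore k/(1+k) = 0.7/1.7 ≈ 0.412.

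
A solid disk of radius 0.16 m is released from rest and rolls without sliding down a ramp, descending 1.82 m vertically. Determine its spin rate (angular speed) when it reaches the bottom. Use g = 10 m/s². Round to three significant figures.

Here I = (1/2)MR², so the shape factor k = I/(MR²) = 0.5.
Rolling without slipping gives ω = v/R, so the total kinetic energy is ½Mv² + ½Iω² = ½(1+k)Mv² = (3/4)Mv².
Energy conservation Mgh = ½(1+k)Mv² gives v = √(2gh/(1+k)) = √(2 × 10 × 1.82 / 1.5) = 4.926 m/s.
The angular speed follows from ω = v/R = 4.926/0.16 ≈ 30.8 rad/s.

ω ≈ 30.8 rad/s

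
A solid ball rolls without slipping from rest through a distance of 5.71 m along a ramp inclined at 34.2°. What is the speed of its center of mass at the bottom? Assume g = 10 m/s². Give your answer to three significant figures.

Here I = (2/5)MR², so the shape factor k = I/(MR²) = 0.4.
Rolling without slipping gives ω = v/R, so the total kinetic energy is ½Mv² + ½Iω² = ½(1+k)Mv² = (7/10)Mv².
The vertical drop is h = L sinθ = 5.71 × sin34.2° = 3.209 m.
Setting Mgh = (7/10)Mv² gives v = √(2gh/(1+k)) = √(2·10·3.209/1.4) ≈ 6.77 m/s.

v ≈ 6.77 m/s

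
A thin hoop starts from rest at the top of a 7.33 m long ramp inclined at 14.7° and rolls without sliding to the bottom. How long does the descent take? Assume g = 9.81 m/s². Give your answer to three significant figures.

With I = MR², the ratio k = I/(MR²) is 1.
Translational: Mg sinθ − f = Ma. Rotational about the CM: fR = Iα = kMRa, so f = kMa.
Hence a = g sinθ/(1+k) = 9.81×sin14.7°/2 = 1.245 m/s².
Starting from rest, L = ½at², so t = √(2L/a) = √(2×7.33/1.245) ≈ 3.43 s.

t ≈ 3.43 s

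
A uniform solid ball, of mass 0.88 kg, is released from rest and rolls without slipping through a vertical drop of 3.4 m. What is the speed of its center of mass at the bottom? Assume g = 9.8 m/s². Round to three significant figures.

Here I = (2/5)MR², so the shape factor k = I/(MR²) = 0.4.
The rolling condition ω = v/R makes the rotational term ½I(v/R)² = ½kMv², so KE_total = ½(1+k)Mv² = (7/10)Mv².
Energy conservation: Mgh = (7/10)Mv², so v = √(2gh/(1+k)) = √(2 × 9.8 × 3.4 / 1.4) ≈ 6.90 m/s.

v ≈ 6.90 m/s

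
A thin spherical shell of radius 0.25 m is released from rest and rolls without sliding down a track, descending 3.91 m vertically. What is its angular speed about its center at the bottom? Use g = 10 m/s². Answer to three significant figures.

The moment of inertia is (2/3)MR², giving k ≡ I/(MR²) = 2/3.
Pure rolling means v = ωR; then KE = ½Mv² + ½I(v/R)² = ½(1+k)Mv² = (5/6)Mv².
Energy conservation Mgh = ½(1+k)Mv² gives v = √(2gh/(1+k)) = √(2 × 10 × 3.91 / 1.667) = 6.85 m/s.
Then ω = v/R = 6.85 / 0.25 ≈ 27.4 rad/s.

ω ≈ 27.4 rad/s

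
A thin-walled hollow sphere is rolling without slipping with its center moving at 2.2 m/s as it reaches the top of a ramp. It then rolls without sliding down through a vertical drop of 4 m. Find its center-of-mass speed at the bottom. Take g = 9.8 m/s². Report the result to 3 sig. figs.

v ≈ 7.20 m/s

Here I = (2/3)MR², so the shape factor k = I/(MR²) = 2/3.
The rolling condition ω = v/R makes the rotational term ½I(v/R)² = ½kMv², so KE_total = ½(1+k)Mv² = (5/6)Mv².
Energy conservation: (5/6)Mv₀² + Mgh = (5/6)Mv², so v² = v₀² + 2gh/(1+k).
v = √(2.2² + 2×9.8×4/1.667) = √51.88 ≈ 7.20 m/s.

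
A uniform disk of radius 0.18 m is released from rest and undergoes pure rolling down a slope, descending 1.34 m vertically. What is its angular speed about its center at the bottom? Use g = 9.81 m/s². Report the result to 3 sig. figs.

With I = (1/2)MR², the ratio k = I/(MR²) is 0.5.
Pure rolling means v = ωR; then KE = ½Mv² + ½I(v/R)² = ½(1+k)Mv² = (3/4)Mv².
Energy conservation Mgh = ½(1+k)Mv² gives v = √(2gh/(1+k)) = √(2 × 9.81 × 1.34 / 1.5) = 4.187 m/s.
The angular speed follows from ω = v/R = 4.187/0.18 ≈ 23.3 rad/s.

ω ≈ 23.3 rad/s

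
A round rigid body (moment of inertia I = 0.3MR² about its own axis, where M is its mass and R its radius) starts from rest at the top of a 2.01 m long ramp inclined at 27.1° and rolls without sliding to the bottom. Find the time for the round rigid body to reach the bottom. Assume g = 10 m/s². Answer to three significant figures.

For this body I = 0.3MR², i.e. k = I/(MR²) = 0.3.
Along the incline Mg sinθ − f = Ma, and torque about the center fR = Iα = kMR²(a/R) gives f = kMa.
Hence a = g sinθ/(1+k) = 10×sin27.1°/1.3 = 3.504 m/s².
Starting from rest, L = ½at², so t = √(2L/a) = √(2×2.01/3.504) ≈ 1.07 s.

t ≈ 1.07 s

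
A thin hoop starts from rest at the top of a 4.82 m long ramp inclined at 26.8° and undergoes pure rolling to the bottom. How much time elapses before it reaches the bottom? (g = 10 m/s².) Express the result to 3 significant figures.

Here I = MR², so the shape factor k = I/(MR²) = 1.
Translational: Mg sinθ − f = Ma. Rotational about the CM: fR = Iα = kMRa, so f = kMa.
Hence a = g sinθ/(1+k) = 10×sin26.8°/2 = 2.254 m/s².
With constant a from rest, t = √(2L/a) = √(2·4.82/2.254) ≈ 2.07 s.

t ≈ 2.07 s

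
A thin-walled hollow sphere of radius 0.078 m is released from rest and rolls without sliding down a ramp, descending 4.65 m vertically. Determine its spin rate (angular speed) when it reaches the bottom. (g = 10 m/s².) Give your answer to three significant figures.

ω ≈ 95.8 rad/s

For this body I = (2/3)MR², i.e. k = I/(MR²) = 2/3.
Pure rolling means v = ωR; then KE = ½Mv² + ½I(v/R)² = ½(1+k)Mv² = (5/6)Mv².
Energy conservation Mgh = ½(1+k)Mv² gives v = √(2gh/(1+k)) = √(2 × 10 × 4.65 / 1.667) = 7.47 m/s.
Then ω = v/R = 7.47 / 0.078 ≈ 95.8 rad/s.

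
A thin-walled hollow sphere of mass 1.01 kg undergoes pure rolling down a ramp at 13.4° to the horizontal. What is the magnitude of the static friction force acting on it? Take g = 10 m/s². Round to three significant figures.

f ≈ 0.936 N

For this body I = (2/3)MR², i.e. k = I/(MR²) = 2/3.
Translational: Mg sinθ − f = Ma. Rotational about the CM: fR = Iα = kMRa, so f = kMa.
Combining, a = g sinθ/(1+k) and f = kMa = kMg sinθ/(1+k).
f = (2/3) × 1.01 × 10 × sin13.4° / 1.667 ≈ 0.936 N.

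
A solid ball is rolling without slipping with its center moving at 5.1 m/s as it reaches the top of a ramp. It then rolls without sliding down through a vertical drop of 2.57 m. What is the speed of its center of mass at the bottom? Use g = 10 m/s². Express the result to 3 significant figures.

v ≈ 7.92 m/s

With I = (2/5)MR², the ratio k = I/(MR²) is 0.4.
The rolling condition ω = v/R makes the rotational term ½I(v/R)² = ½kMv², so KE_total = ½(1+k)Mv² = (7/10)Mv².
Conserving energy between top and bottom: (7/10)Mv² = (7/10)Mv₀² + Mgh, hence v² = v₀² + 2gh/(1+k).
v = √(5.1² + 2×10×2.57/1.4) = √62.72 ≈ 7.92 m/s.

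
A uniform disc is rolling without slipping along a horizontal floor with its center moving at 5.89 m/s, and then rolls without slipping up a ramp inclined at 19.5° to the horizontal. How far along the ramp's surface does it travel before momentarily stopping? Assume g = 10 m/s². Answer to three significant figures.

d ≈ 7.79 m

Here I = (1/2)MR², so the shape factor k = I/(MR²) = 0.5.
Rolling without slipping gives ω = v/R, so the total kinetic energy is ½Mv² + ½Iω² = ½(1+k)Mv² = (3/4)Mv².
Setting this equal to Mgh gives the vertical rise h = (1+k)v₀²/(2g) = 1.5×5.89²/(2×10) = 2.602 m.
The distance along the slope is d = h/sinθ = 2.602/sin19.5° ≈ 7.79 m.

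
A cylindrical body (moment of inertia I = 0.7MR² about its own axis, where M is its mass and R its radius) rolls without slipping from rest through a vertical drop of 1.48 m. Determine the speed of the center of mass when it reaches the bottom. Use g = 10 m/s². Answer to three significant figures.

v ≈ 4.17 m/s

Here I = 0.7MR², so the shape factor k = I/(MR²) = 0.7.
Since it rolls without slipping, ω = v/R and KE = ½Mv² + ½Iω² = ½(1+k)Mv² = (17/20)Mv².
Setting Mgh = (17/20)Mv² gives v = √(2gh/(1+k)) = √(2·10·1.48/1.7) ≈ 4.17 m/s.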